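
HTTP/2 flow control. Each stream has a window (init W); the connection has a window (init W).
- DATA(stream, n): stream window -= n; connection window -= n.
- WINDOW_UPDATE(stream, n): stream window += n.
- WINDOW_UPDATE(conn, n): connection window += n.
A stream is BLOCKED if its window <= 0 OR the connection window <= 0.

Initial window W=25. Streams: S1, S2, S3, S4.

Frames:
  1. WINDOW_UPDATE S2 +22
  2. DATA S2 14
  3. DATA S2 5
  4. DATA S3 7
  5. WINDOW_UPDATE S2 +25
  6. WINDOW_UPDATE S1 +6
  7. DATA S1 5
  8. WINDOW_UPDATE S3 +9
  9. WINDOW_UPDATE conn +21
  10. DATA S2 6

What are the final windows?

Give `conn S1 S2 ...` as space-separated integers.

Answer: 9 26 47 27 25

Derivation:
Op 1: conn=25 S1=25 S2=47 S3=25 S4=25 blocked=[]
Op 2: conn=11 S1=25 S2=33 S3=25 S4=25 blocked=[]
Op 3: conn=6 S1=25 S2=28 S3=25 S4=25 blocked=[]
Op 4: conn=-1 S1=25 S2=28 S3=18 S4=25 blocked=[1, 2, 3, 4]
Op 5: conn=-1 S1=25 S2=53 S3=18 S4=25 blocked=[1, 2, 3, 4]
Op 6: conn=-1 S1=31 S2=53 S3=18 S4=25 blocked=[1, 2, 3, 4]
Op 7: conn=-6 S1=26 S2=53 S3=18 S4=25 blocked=[1, 2, 3, 4]
Op 8: conn=-6 S1=26 S2=53 S3=27 S4=25 blocked=[1, 2, 3, 4]
Op 9: conn=15 S1=26 S2=53 S3=27 S4=25 blocked=[]
Op 10: conn=9 S1=26 S2=47 S3=27 S4=25 blocked=[]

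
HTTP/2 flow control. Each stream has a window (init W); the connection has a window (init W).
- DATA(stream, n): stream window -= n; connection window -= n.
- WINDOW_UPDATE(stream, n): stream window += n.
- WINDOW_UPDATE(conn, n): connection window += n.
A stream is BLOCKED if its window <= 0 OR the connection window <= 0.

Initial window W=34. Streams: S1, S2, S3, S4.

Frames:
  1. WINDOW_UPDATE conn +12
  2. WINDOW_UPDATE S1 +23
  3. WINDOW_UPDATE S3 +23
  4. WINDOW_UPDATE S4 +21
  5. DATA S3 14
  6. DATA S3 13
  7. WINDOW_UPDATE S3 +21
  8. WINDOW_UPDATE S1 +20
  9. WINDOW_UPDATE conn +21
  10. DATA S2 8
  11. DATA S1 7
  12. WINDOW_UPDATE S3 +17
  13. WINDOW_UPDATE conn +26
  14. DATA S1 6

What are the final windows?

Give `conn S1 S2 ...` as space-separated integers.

Answer: 45 64 26 68 55

Derivation:
Op 1: conn=46 S1=34 S2=34 S3=34 S4=34 blocked=[]
Op 2: conn=46 S1=57 S2=34 S3=34 S4=34 blocked=[]
Op 3: conn=46 S1=57 S2=34 S3=57 S4=34 blocked=[]
Op 4: conn=46 S1=57 S2=34 S3=57 S4=55 blocked=[]
Op 5: conn=32 S1=57 S2=34 S3=43 S4=55 blocked=[]
Op 6: conn=19 S1=57 S2=34 S3=30 S4=55 blocked=[]
Op 7: conn=19 S1=57 S2=34 S3=51 S4=55 blocked=[]
Op 8: conn=19 S1=77 S2=34 S3=51 S4=55 blocked=[]
Op 9: conn=40 S1=77 S2=34 S3=51 S4=55 blocked=[]
Op 10: conn=32 S1=77 S2=26 S3=51 S4=55 blocked=[]
Op 11: conn=25 S1=70 S2=26 S3=51 S4=55 blocked=[]
Op 12: conn=25 S1=70 S2=26 S3=68 S4=55 blocked=[]
Op 13: conn=51 S1=70 S2=26 S3=68 S4=55 blocked=[]
Op 14: conn=45 S1=64 S2=26 S3=68 S4=55 blocked=[]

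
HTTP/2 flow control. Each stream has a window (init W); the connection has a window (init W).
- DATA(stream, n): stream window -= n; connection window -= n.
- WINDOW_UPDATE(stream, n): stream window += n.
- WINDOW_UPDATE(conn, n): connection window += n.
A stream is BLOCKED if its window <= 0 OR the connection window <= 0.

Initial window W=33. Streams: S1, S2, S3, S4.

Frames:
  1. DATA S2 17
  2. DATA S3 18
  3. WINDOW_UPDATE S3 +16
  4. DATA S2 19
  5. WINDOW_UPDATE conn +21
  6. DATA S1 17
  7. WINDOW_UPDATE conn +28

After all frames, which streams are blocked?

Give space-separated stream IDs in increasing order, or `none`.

Op 1: conn=16 S1=33 S2=16 S3=33 S4=33 blocked=[]
Op 2: conn=-2 S1=33 S2=16 S3=15 S4=33 blocked=[1, 2, 3, 4]
Op 3: conn=-2 S1=33 S2=16 S3=31 S4=33 blocked=[1, 2, 3, 4]
Op 4: conn=-21 S1=33 S2=-3 S3=31 S4=33 blocked=[1, 2, 3, 4]
Op 5: conn=0 S1=33 S2=-3 S3=31 S4=33 blocked=[1, 2, 3, 4]
Op 6: conn=-17 S1=16 S2=-3 S3=31 S4=33 blocked=[1, 2, 3, 4]
Op 7: conn=11 S1=16 S2=-3 S3=31 S4=33 blocked=[2]

Answer: S2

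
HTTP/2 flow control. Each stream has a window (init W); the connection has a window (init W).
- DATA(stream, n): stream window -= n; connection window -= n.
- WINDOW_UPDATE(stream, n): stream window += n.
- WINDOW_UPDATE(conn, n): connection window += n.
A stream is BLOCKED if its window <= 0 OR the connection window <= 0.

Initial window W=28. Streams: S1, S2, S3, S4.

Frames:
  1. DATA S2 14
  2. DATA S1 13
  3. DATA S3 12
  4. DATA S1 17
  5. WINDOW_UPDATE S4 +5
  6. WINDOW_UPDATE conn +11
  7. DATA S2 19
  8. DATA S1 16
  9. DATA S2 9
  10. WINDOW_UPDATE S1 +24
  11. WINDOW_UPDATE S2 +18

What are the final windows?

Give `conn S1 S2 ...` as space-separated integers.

Op 1: conn=14 S1=28 S2=14 S3=28 S4=28 blocked=[]
Op 2: conn=1 S1=15 S2=14 S3=28 S4=28 blocked=[]
Op 3: conn=-11 S1=15 S2=14 S3=16 S4=28 blocked=[1, 2, 3, 4]
Op 4: conn=-28 S1=-2 S2=14 S3=16 S4=28 blocked=[1, 2, 3, 4]
Op 5: conn=-28 S1=-2 S2=14 S3=16 S4=33 blocked=[1, 2, 3, 4]
Op 6: conn=-17 S1=-2 S2=14 S3=16 S4=33 blocked=[1, 2, 3, 4]
Op 7: conn=-36 S1=-2 S2=-5 S3=16 S4=33 blocked=[1, 2, 3, 4]
Op 8: conn=-52 S1=-18 S2=-5 S3=16 S4=33 blocked=[1, 2, 3, 4]
Op 9: conn=-61 S1=-18 S2=-14 S3=16 S4=33 blocked=[1, 2, 3, 4]
Op 10: conn=-61 S1=6 S2=-14 S3=16 S4=33 blocked=[1, 2, 3, 4]
Op 11: conn=-61 S1=6 S2=4 S3=16 S4=33 blocked=[1, 2, 3, 4]

Answer: -61 6 4 16 33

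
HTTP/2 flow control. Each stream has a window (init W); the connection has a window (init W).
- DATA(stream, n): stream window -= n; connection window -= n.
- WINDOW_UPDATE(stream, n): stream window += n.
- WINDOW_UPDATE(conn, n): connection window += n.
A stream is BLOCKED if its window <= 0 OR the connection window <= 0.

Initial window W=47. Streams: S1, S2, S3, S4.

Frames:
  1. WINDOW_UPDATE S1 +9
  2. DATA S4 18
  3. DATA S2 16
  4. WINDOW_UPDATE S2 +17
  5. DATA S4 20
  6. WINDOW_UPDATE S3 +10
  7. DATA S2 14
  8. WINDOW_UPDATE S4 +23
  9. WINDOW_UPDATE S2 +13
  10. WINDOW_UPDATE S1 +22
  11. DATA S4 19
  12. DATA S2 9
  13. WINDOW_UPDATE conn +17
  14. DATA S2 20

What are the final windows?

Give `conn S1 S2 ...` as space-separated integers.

Answer: -52 78 18 57 13

Derivation:
Op 1: conn=47 S1=56 S2=47 S3=47 S4=47 blocked=[]
Op 2: conn=29 S1=56 S2=47 S3=47 S4=29 blocked=[]
Op 3: conn=13 S1=56 S2=31 S3=47 S4=29 blocked=[]
Op 4: conn=13 S1=56 S2=48 S3=47 S4=29 blocked=[]
Op 5: conn=-7 S1=56 S2=48 S3=47 S4=9 blocked=[1, 2, 3, 4]
Op 6: conn=-7 S1=56 S2=48 S3=57 S4=9 blocked=[1, 2, 3, 4]
Op 7: conn=-21 S1=56 S2=34 S3=57 S4=9 blocked=[1, 2, 3, 4]
Op 8: conn=-21 S1=56 S2=34 S3=57 S4=32 blocked=[1, 2, 3, 4]
Op 9: conn=-21 S1=56 S2=47 S3=57 S4=32 blocked=[1, 2, 3, 4]
Op 10: conn=-21 S1=78 S2=47 S3=57 S4=32 blocked=[1, 2, 3, 4]
Op 11: conn=-40 S1=78 S2=47 S3=57 S4=13 blocked=[1, 2, 3, 4]
Op 12: conn=-49 S1=78 S2=38 S3=57 S4=13 blocked=[1, 2, 3, 4]
Op 13: conn=-32 S1=78 S2=38 S3=57 S4=13 blocked=[1, 2, 3, 4]
Op 14: conn=-52 S1=78 S2=18 S3=57 S4=13 blocked=[1, 2, 3, 4]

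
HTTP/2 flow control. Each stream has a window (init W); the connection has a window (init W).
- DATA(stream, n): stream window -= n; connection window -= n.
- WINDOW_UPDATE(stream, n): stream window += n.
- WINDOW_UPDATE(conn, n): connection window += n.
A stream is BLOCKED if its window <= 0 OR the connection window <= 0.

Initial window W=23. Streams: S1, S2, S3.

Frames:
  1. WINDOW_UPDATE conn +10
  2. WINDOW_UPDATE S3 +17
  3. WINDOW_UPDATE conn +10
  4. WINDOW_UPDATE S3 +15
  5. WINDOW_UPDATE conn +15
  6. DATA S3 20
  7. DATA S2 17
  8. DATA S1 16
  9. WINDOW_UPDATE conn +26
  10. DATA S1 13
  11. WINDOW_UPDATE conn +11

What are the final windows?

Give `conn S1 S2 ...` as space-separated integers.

Answer: 29 -6 6 35

Derivation:
Op 1: conn=33 S1=23 S2=23 S3=23 blocked=[]
Op 2: conn=33 S1=23 S2=23 S3=40 blocked=[]
Op 3: conn=43 S1=23 S2=23 S3=40 blocked=[]
Op 4: conn=43 S1=23 S2=23 S3=55 blocked=[]
Op 5: conn=58 S1=23 S2=23 S3=55 blocked=[]
Op 6: conn=38 S1=23 S2=23 S3=35 blocked=[]
Op 7: conn=21 S1=23 S2=6 S3=35 blocked=[]
Op 8: conn=5 S1=7 S2=6 S3=35 blocked=[]
Op 9: conn=31 S1=7 S2=6 S3=35 blocked=[]
Op 10: conn=18 S1=-6 S2=6 S3=35 blocked=[1]
Op 11: conn=29 S1=-6 S2=6 S3=35 blocked=[1]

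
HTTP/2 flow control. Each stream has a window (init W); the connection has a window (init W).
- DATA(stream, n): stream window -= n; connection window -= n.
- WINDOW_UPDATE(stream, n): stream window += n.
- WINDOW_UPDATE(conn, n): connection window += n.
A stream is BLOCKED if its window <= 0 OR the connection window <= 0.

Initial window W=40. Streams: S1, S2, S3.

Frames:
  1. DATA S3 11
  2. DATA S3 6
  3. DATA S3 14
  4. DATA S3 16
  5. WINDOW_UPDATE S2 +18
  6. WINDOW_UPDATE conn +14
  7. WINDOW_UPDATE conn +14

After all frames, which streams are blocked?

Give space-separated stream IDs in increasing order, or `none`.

Op 1: conn=29 S1=40 S2=40 S3=29 blocked=[]
Op 2: conn=23 S1=40 S2=40 S3=23 blocked=[]
Op 3: conn=9 S1=40 S2=40 S3=9 blocked=[]
Op 4: conn=-7 S1=40 S2=40 S3=-7 blocked=[1, 2, 3]
Op 5: conn=-7 S1=40 S2=58 S3=-7 blocked=[1, 2, 3]
Op 6: conn=7 S1=40 S2=58 S3=-7 blocked=[3]
Op 7: conn=21 S1=40 S2=58 S3=-7 blocked=[3]

Answer: S3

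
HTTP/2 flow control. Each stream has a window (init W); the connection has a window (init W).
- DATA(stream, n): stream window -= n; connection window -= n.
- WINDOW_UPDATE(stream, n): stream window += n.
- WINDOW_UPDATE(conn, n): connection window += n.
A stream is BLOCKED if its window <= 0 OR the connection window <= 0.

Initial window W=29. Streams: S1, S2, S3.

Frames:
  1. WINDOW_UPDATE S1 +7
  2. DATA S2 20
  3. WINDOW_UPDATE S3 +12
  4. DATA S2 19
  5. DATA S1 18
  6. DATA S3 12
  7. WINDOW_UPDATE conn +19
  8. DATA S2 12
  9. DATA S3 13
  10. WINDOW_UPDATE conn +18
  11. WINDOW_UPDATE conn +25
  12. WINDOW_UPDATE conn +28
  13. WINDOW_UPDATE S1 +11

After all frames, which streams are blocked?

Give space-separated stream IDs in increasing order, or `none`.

Op 1: conn=29 S1=36 S2=29 S3=29 blocked=[]
Op 2: conn=9 S1=36 S2=9 S3=29 blocked=[]
Op 3: conn=9 S1=36 S2=9 S3=41 blocked=[]
Op 4: conn=-10 S1=36 S2=-10 S3=41 blocked=[1, 2, 3]
Op 5: conn=-28 S1=18 S2=-10 S3=41 blocked=[1, 2, 3]
Op 6: conn=-40 S1=18 S2=-10 S3=29 blocked=[1, 2, 3]
Op 7: conn=-21 S1=18 S2=-10 S3=29 blocked=[1, 2, 3]
Op 8: conn=-33 S1=18 S2=-22 S3=29 blocked=[1, 2, 3]
Op 9: conn=-46 S1=18 S2=-22 S3=16 blocked=[1, 2, 3]
Op 10: conn=-28 S1=18 S2=-22 S3=16 blocked=[1, 2, 3]
Op 11: conn=-3 S1=18 S2=-22 S3=16 blocked=[1, 2, 3]
Op 12: conn=25 S1=18 S2=-22 S3=16 blocked=[2]
Op 13: conn=25 S1=29 S2=-22 S3=16 blocked=[2]

Answer: S2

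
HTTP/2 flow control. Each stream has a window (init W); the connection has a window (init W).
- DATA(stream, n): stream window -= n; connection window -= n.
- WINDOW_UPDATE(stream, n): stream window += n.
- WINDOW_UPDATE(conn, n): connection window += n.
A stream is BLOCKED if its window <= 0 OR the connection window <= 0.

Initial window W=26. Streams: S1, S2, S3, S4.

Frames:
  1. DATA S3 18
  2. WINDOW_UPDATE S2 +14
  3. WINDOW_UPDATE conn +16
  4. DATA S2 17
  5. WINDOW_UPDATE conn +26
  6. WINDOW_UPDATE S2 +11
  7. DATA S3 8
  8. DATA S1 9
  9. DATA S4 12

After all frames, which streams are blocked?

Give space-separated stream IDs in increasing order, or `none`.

Answer: S3

Derivation:
Op 1: conn=8 S1=26 S2=26 S3=8 S4=26 blocked=[]
Op 2: conn=8 S1=26 S2=40 S3=8 S4=26 blocked=[]
Op 3: conn=24 S1=26 S2=40 S3=8 S4=26 blocked=[]
Op 4: conn=7 S1=26 S2=23 S3=8 S4=26 blocked=[]
Op 5: conn=33 S1=26 S2=23 S3=8 S4=26 blocked=[]
Op 6: conn=33 S1=26 S2=34 S3=8 S4=26 blocked=[]
Op 7: conn=25 S1=26 S2=34 S3=0 S4=26 blocked=[3]
Op 8: conn=16 S1=17 S2=34 S3=0 S4=26 blocked=[3]
Op 9: conn=4 S1=17 S2=34 S3=0 S4=14 blocked=[3]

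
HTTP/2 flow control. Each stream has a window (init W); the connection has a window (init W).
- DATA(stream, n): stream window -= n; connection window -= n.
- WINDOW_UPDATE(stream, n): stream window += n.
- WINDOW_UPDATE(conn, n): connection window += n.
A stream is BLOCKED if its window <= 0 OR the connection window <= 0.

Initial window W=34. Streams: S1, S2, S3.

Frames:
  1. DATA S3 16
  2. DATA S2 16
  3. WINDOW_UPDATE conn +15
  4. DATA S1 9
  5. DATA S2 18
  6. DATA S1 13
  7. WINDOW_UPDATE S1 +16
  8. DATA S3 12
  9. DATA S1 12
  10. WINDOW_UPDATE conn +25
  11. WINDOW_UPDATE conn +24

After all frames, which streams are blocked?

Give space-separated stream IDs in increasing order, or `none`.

Answer: S2

Derivation:
Op 1: conn=18 S1=34 S2=34 S3=18 blocked=[]
Op 2: conn=2 S1=34 S2=18 S3=18 blocked=[]
Op 3: conn=17 S1=34 S2=18 S3=18 blocked=[]
Op 4: conn=8 S1=25 S2=18 S3=18 blocked=[]
Op 5: conn=-10 S1=25 S2=0 S3=18 blocked=[1, 2, 3]
Op 6: conn=-23 S1=12 S2=0 S3=18 blocked=[1, 2, 3]
Op 7: conn=-23 S1=28 S2=0 S3=18 blocked=[1, 2, 3]
Op 8: conn=-35 S1=28 S2=0 S3=6 blocked=[1, 2, 3]
Op 9: conn=-47 S1=16 S2=0 S3=6 blocked=[1, 2, 3]
Op 10: conn=-22 S1=16 S2=0 S3=6 blocked=[1, 2, 3]
Op 11: conn=2 S1=16 S2=0 S3=6 blocked=[2]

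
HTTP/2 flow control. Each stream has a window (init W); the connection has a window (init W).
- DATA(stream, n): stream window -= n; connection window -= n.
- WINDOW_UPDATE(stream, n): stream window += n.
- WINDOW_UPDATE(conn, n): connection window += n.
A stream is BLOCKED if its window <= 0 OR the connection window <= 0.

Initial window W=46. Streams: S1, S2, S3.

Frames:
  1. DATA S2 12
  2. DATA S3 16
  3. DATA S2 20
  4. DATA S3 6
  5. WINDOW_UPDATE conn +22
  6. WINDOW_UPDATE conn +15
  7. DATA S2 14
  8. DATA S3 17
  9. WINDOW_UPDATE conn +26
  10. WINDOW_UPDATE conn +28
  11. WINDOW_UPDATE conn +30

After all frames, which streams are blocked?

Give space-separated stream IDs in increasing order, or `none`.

Answer: S2

Derivation:
Op 1: conn=34 S1=46 S2=34 S3=46 blocked=[]
Op 2: conn=18 S1=46 S2=34 S3=30 blocked=[]
Op 3: conn=-2 S1=46 S2=14 S3=30 blocked=[1, 2, 3]
Op 4: conn=-8 S1=46 S2=14 S3=24 blocked=[1, 2, 3]
Op 5: conn=14 S1=46 S2=14 S3=24 blocked=[]
Op 6: conn=29 S1=46 S2=14 S3=24 blocked=[]
Op 7: conn=15 S1=46 S2=0 S3=24 blocked=[2]
Op 8: conn=-2 S1=46 S2=0 S3=7 blocked=[1, 2, 3]
Op 9: conn=24 S1=46 S2=0 S3=7 blocked=[2]
Op 10: conn=52 S1=46 S2=0 S3=7 blocked=[2]
Op 11: conn=82 S1=46 S2=0 S3=7 blocked=[2]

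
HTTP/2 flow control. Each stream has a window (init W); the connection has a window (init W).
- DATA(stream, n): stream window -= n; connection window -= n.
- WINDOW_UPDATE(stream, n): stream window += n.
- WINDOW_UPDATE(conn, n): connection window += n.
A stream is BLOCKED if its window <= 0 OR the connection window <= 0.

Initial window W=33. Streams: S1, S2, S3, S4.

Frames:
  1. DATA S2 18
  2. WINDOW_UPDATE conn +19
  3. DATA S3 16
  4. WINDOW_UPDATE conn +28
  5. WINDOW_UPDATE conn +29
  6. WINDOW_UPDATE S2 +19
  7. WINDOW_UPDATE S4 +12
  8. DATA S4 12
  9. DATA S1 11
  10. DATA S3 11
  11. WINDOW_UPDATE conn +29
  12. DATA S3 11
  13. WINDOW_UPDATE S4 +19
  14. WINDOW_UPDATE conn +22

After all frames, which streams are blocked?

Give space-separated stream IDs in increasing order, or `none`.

Op 1: conn=15 S1=33 S2=15 S3=33 S4=33 blocked=[]
Op 2: conn=34 S1=33 S2=15 S3=33 S4=33 blocked=[]
Op 3: conn=18 S1=33 S2=15 S3=17 S4=33 blocked=[]
Op 4: conn=46 S1=33 S2=15 S3=17 S4=33 blocked=[]
Op 5: conn=75 S1=33 S2=15 S3=17 S4=33 blocked=[]
Op 6: conn=75 S1=33 S2=34 S3=17 S4=33 blocked=[]
Op 7: conn=75 S1=33 S2=34 S3=17 S4=45 blocked=[]
Op 8: conn=63 S1=33 S2=34 S3=17 S4=33 blocked=[]
Op 9: conn=52 S1=22 S2=34 S3=17 S4=33 blocked=[]
Op 10: conn=41 S1=22 S2=34 S3=6 S4=33 blocked=[]
Op 11: conn=70 S1=22 S2=34 S3=6 S4=33 blocked=[]
Op 12: conn=59 S1=22 S2=34 S3=-5 S4=33 blocked=[3]
Op 13: conn=59 S1=22 S2=34 S3=-5 S4=52 blocked=[3]
Op 14: conn=81 S1=22 S2=34 S3=-5 S4=52 blocked=[3]

Answer: S3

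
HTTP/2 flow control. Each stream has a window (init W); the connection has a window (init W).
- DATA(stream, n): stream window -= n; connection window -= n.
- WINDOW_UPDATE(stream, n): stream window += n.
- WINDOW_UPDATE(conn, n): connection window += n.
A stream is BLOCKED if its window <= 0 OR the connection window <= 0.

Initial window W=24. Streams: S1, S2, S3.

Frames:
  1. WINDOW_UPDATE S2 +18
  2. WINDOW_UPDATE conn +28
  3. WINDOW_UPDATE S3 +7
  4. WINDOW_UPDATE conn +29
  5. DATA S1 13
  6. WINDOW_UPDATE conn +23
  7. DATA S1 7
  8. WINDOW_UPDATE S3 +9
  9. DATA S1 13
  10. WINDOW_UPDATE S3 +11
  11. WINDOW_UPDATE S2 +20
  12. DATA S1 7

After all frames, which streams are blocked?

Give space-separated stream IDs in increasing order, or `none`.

Op 1: conn=24 S1=24 S2=42 S3=24 blocked=[]
Op 2: conn=52 S1=24 S2=42 S3=24 blocked=[]
Op 3: conn=52 S1=24 S2=42 S3=31 blocked=[]
Op 4: conn=81 S1=24 S2=42 S3=31 blocked=[]
Op 5: conn=68 S1=11 S2=42 S3=31 blocked=[]
Op 6: conn=91 S1=11 S2=42 S3=31 blocked=[]
Op 7: conn=84 S1=4 S2=42 S3=31 blocked=[]
Op 8: conn=84 S1=4 S2=42 S3=40 blocked=[]
Op 9: conn=71 S1=-9 S2=42 S3=40 blocked=[1]
Op 10: conn=71 S1=-9 S2=42 S3=51 blocked=[1]
Op 11: conn=71 S1=-9 S2=62 S3=51 blocked=[1]
Op 12: conn=64 S1=-16 S2=62 S3=51 blocked=[1]

Answer: S1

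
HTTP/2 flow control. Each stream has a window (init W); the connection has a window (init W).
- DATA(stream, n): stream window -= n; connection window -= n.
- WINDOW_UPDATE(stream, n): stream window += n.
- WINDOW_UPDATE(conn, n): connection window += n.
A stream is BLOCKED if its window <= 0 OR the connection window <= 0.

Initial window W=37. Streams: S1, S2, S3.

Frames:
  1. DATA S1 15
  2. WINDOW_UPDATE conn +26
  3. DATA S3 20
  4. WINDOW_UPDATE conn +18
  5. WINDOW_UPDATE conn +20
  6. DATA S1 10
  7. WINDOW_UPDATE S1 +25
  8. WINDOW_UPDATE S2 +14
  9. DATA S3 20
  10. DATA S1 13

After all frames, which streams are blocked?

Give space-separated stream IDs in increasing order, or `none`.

Op 1: conn=22 S1=22 S2=37 S3=37 blocked=[]
Op 2: conn=48 S1=22 S2=37 S3=37 blocked=[]
Op 3: conn=28 S1=22 S2=37 S3=17 blocked=[]
Op 4: conn=46 S1=22 S2=37 S3=17 blocked=[]
Op 5: conn=66 S1=22 S2=37 S3=17 blocked=[]
Op 6: conn=56 S1=12 S2=37 S3=17 blocked=[]
Op 7: conn=56 S1=37 S2=37 S3=17 blocked=[]
Op 8: conn=56 S1=37 S2=51 S3=17 blocked=[]
Op 9: conn=36 S1=37 S2=51 S3=-3 blocked=[3]
Op 10: conn=23 S1=24 S2=51 S3=-3 blocked=[3]

Answer: S3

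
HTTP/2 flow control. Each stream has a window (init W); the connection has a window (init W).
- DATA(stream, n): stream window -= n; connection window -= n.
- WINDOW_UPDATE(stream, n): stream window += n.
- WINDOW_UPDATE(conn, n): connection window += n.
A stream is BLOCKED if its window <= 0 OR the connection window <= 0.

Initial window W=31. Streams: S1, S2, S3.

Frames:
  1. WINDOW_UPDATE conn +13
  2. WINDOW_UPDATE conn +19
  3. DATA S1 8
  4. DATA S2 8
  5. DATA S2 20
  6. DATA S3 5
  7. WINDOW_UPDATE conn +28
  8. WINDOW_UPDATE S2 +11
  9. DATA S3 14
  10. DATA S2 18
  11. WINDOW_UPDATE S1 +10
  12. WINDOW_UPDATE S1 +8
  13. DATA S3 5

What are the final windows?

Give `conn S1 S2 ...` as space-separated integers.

Op 1: conn=44 S1=31 S2=31 S3=31 blocked=[]
Op 2: conn=63 S1=31 S2=31 S3=31 blocked=[]
Op 3: conn=55 S1=23 S2=31 S3=31 blocked=[]
Op 4: conn=47 S1=23 S2=23 S3=31 blocked=[]
Op 5: conn=27 S1=23 S2=3 S3=31 blocked=[]
Op 6: conn=22 S1=23 S2=3 S3=26 blocked=[]
Op 7: conn=50 S1=23 S2=3 S3=26 blocked=[]
Op 8: conn=50 S1=23 S2=14 S3=26 blocked=[]
Op 9: conn=36 S1=23 S2=14 S3=12 blocked=[]
Op 10: conn=18 S1=23 S2=-4 S3=12 blocked=[2]
Op 11: conn=18 S1=33 S2=-4 S3=12 blocked=[2]
Op 12: conn=18 S1=41 S2=-4 S3=12 blocked=[2]
Op 13: conn=13 S1=41 S2=-4 S3=7 blocked=[2]

Answer: 13 41 -4 7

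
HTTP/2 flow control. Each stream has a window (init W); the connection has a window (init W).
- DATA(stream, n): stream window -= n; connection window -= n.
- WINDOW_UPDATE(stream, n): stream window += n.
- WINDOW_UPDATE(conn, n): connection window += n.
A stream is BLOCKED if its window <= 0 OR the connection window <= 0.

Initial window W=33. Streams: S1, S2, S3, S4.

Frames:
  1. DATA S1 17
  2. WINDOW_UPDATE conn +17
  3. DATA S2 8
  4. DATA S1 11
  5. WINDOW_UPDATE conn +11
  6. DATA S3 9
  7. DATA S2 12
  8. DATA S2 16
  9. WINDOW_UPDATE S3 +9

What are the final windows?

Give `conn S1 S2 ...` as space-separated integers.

Answer: -12 5 -3 33 33

Derivation:
Op 1: conn=16 S1=16 S2=33 S3=33 S4=33 blocked=[]
Op 2: conn=33 S1=16 S2=33 S3=33 S4=33 blocked=[]
Op 3: conn=25 S1=16 S2=25 S3=33 S4=33 blocked=[]
Op 4: conn=14 S1=5 S2=25 S3=33 S4=33 blocked=[]
Op 5: conn=25 S1=5 S2=25 S3=33 S4=33 blocked=[]
Op 6: conn=16 S1=5 S2=25 S3=24 S4=33 blocked=[]
Op 7: conn=4 S1=5 S2=13 S3=24 S4=33 blocked=[]
Op 8: conn=-12 S1=5 S2=-3 S3=24 S4=33 blocked=[1, 2, 3, 4]
Op 9: conn=-12 S1=5 S2=-3 S3=33 S4=33 blocked=[1, 2, 3, 4]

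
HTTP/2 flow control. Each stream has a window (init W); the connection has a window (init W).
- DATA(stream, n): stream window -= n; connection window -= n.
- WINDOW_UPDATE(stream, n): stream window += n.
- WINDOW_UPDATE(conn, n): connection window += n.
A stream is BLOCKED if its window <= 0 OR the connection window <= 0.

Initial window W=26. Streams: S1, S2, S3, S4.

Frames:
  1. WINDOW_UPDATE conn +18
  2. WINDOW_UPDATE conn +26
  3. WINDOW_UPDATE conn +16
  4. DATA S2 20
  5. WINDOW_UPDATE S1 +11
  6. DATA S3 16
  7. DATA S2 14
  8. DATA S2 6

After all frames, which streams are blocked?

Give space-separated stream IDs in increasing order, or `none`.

Op 1: conn=44 S1=26 S2=26 S3=26 S4=26 blocked=[]
Op 2: conn=70 S1=26 S2=26 S3=26 S4=26 blocked=[]
Op 3: conn=86 S1=26 S2=26 S3=26 S4=26 blocked=[]
Op 4: conn=66 S1=26 S2=6 S3=26 S4=26 blocked=[]
Op 5: conn=66 S1=37 S2=6 S3=26 S4=26 blocked=[]
Op 6: conn=50 S1=37 S2=6 S3=10 S4=26 blocked=[]
Op 7: conn=36 S1=37 S2=-8 S3=10 S4=26 blocked=[2]
Op 8: conn=30 S1=37 S2=-14 S3=10 S4=26 blocked=[2]

Answer: S2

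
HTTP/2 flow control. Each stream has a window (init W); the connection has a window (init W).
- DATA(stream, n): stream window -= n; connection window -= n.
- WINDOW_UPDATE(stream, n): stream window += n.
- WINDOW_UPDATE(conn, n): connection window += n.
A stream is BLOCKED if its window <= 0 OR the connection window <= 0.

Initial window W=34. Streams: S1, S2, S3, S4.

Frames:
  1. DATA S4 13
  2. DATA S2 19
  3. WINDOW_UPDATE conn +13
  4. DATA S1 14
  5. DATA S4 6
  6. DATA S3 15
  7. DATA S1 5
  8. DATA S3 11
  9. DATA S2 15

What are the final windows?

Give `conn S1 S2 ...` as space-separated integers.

Op 1: conn=21 S1=34 S2=34 S3=34 S4=21 blocked=[]
Op 2: conn=2 S1=34 S2=15 S3=34 S4=21 blocked=[]
Op 3: conn=15 S1=34 S2=15 S3=34 S4=21 blocked=[]
Op 4: conn=1 S1=20 S2=15 S3=34 S4=21 blocked=[]
Op 5: conn=-5 S1=20 S2=15 S3=34 S4=15 blocked=[1, 2, 3, 4]
Op 6: conn=-20 S1=20 S2=15 S3=19 S4=15 blocked=[1, 2, 3, 4]
Op 7: conn=-25 S1=15 S2=15 S3=19 S4=15 blocked=[1, 2, 3, 4]
Op 8: conn=-36 S1=15 S2=15 S3=8 S4=15 blocked=[1, 2, 3, 4]
Op 9: conn=-51 S1=15 S2=0 S3=8 S4=15 blocked=[1, 2, 3, 4]

Answer: -51 15 0 8 15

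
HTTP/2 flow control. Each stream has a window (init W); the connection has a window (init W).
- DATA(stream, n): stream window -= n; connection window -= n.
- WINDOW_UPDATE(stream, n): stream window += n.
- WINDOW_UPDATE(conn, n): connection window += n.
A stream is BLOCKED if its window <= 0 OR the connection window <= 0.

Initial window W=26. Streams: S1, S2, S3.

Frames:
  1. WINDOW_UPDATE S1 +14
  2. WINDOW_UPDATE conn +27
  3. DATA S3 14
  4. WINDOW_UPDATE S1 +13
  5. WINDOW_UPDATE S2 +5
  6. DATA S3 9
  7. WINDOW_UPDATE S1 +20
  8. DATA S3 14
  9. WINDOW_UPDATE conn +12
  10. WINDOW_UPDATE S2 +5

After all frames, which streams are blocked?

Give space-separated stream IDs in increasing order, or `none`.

Answer: S3

Derivation:
Op 1: conn=26 S1=40 S2=26 S3=26 blocked=[]
Op 2: conn=53 S1=40 S2=26 S3=26 blocked=[]
Op 3: conn=39 S1=40 S2=26 S3=12 blocked=[]
Op 4: conn=39 S1=53 S2=26 S3=12 blocked=[]
Op 5: conn=39 S1=53 S2=31 S3=12 blocked=[]
Op 6: conn=30 S1=53 S2=31 S3=3 blocked=[]
Op 7: conn=30 S1=73 S2=31 S3=3 blocked=[]
Op 8: conn=16 S1=73 S2=31 S3=-11 blocked=[3]
Op 9: conn=28 S1=73 S2=31 S3=-11 blocked=[3]
Op 10: conn=28 S1=73 S2=36 S3=-11 blocked=[3]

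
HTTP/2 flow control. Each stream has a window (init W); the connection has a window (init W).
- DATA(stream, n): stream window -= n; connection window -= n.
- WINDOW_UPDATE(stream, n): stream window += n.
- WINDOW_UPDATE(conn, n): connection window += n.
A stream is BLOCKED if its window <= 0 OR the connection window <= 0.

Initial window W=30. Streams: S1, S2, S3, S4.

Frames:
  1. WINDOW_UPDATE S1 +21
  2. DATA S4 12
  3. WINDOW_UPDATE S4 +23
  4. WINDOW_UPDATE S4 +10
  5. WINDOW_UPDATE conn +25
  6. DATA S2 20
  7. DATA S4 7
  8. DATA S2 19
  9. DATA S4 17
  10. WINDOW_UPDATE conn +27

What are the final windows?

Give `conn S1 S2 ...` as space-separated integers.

Answer: 7 51 -9 30 27

Derivation:
Op 1: conn=30 S1=51 S2=30 S3=30 S4=30 blocked=[]
Op 2: conn=18 S1=51 S2=30 S3=30 S4=18 blocked=[]
Op 3: conn=18 S1=51 S2=30 S3=30 S4=41 blocked=[]
Op 4: conn=18 S1=51 S2=30 S3=30 S4=51 blocked=[]
Op 5: conn=43 S1=51 S2=30 S3=30 S4=51 blocked=[]
Op 6: conn=23 S1=51 S2=10 S3=30 S4=51 blocked=[]
Op 7: conn=16 S1=51 S2=10 S3=30 S4=44 blocked=[]
Op 8: conn=-3 S1=51 S2=-9 S3=30 S4=44 blocked=[1, 2, 3, 4]
Op 9: conn=-20 S1=51 S2=-9 S3=30 S4=27 blocked=[1, 2, 3, 4]
Op 10: conn=7 S1=51 S2=-9 S3=30 S4=27 blocked=[2]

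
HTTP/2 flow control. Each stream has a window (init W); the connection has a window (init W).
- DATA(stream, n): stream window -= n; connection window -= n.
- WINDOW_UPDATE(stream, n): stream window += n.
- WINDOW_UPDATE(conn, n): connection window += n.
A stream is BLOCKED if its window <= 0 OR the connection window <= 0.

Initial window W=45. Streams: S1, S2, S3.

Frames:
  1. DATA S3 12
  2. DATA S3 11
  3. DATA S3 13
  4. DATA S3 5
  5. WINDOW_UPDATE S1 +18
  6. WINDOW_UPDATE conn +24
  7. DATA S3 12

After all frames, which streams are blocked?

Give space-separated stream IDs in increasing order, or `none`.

Answer: S3

Derivation:
Op 1: conn=33 S1=45 S2=45 S3=33 blocked=[]
Op 2: conn=22 S1=45 S2=45 S3=22 blocked=[]
Op 3: conn=9 S1=45 S2=45 S3=9 blocked=[]
Op 4: conn=4 S1=45 S2=45 S3=4 blocked=[]
Op 5: conn=4 S1=63 S2=45 S3=4 blocked=[]
Op 6: conn=28 S1=63 S2=45 S3=4 blocked=[]
Op 7: conn=16 S1=63 S2=45 S3=-8 blocked=[3]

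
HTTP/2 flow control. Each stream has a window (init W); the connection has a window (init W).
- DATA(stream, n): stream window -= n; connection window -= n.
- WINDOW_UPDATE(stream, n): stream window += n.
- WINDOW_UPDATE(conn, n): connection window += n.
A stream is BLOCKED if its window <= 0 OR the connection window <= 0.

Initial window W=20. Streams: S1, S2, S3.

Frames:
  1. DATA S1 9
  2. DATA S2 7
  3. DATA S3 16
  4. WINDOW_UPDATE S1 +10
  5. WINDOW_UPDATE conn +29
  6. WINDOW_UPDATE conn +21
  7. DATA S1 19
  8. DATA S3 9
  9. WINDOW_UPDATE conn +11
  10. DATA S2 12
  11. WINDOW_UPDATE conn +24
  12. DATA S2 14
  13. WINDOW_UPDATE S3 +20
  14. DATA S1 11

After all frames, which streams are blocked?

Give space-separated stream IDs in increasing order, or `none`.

Answer: S1 S2

Derivation:
Op 1: conn=11 S1=11 S2=20 S3=20 blocked=[]
Op 2: conn=4 S1=11 S2=13 S3=20 blocked=[]
Op 3: conn=-12 S1=11 S2=13 S3=4 blocked=[1, 2, 3]
Op 4: conn=-12 S1=21 S2=13 S3=4 blocked=[1, 2, 3]
Op 5: conn=17 S1=21 S2=13 S3=4 blocked=[]
Op 6: conn=38 S1=21 S2=13 S3=4 blocked=[]
Op 7: conn=19 S1=2 S2=13 S3=4 blocked=[]
Op 8: conn=10 S1=2 S2=13 S3=-5 blocked=[3]
Op 9: conn=21 S1=2 S2=13 S3=-5 blocked=[3]
Op 10: conn=9 S1=2 S2=1 S3=-5 blocked=[3]
Op 11: conn=33 S1=2 S2=1 S3=-5 blocked=[3]
Op 12: conn=19 S1=2 S2=-13 S3=-5 blocked=[2, 3]
Op 13: conn=19 S1=2 S2=-13 S3=15 blocked=[2]
Op 14: conn=8 S1=-9 S2=-13 S3=15 blocked=[1, 2]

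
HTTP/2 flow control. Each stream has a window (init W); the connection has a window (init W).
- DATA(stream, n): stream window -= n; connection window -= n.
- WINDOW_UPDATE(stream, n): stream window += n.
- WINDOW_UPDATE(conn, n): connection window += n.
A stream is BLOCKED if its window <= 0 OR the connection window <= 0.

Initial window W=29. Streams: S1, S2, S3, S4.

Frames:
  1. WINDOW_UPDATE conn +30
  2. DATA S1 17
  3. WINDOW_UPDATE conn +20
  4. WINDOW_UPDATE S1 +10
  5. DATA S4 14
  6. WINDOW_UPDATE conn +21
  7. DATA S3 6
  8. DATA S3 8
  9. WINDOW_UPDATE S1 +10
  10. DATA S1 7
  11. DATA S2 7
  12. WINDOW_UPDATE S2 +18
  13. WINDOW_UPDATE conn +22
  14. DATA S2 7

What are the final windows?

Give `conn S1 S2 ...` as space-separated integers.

Answer: 56 25 33 15 15

Derivation:
Op 1: conn=59 S1=29 S2=29 S3=29 S4=29 blocked=[]
Op 2: conn=42 S1=12 S2=29 S3=29 S4=29 blocked=[]
Op 3: conn=62 S1=12 S2=29 S3=29 S4=29 blocked=[]
Op 4: conn=62 S1=22 S2=29 S3=29 S4=29 blocked=[]
Op 5: conn=48 S1=22 S2=29 S3=29 S4=15 blocked=[]
Op 6: conn=69 S1=22 S2=29 S3=29 S4=15 blocked=[]
Op 7: conn=63 S1=22 S2=29 S3=23 S4=15 blocked=[]
Op 8: conn=55 S1=22 S2=29 S3=15 S4=15 blocked=[]
Op 9: conn=55 S1=32 S2=29 S3=15 S4=15 blocked=[]
Op 10: conn=48 S1=25 S2=29 S3=15 S4=15 blocked=[]
Op 11: conn=41 S1=25 S2=22 S3=15 S4=15 blocked=[]
Op 12: conn=41 S1=25 S2=40 S3=15 S4=15 blocked=[]
Op 13: conn=63 S1=25 S2=40 S3=15 S4=15 blocked=[]
Op 14: conn=56 S1=25 S2=33 S3=15 S4=15 blocked=[]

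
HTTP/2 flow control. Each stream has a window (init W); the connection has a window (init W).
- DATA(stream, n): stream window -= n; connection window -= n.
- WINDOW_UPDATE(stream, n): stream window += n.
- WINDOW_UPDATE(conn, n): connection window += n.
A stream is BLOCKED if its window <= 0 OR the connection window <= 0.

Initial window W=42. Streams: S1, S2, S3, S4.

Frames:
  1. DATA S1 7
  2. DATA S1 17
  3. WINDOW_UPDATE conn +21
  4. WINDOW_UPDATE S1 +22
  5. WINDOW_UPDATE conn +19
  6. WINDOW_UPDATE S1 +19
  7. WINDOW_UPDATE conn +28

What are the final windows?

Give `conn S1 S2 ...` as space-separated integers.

Op 1: conn=35 S1=35 S2=42 S3=42 S4=42 blocked=[]
Op 2: conn=18 S1=18 S2=42 S3=42 S4=42 blocked=[]
Op 3: conn=39 S1=18 S2=42 S3=42 S4=42 blocked=[]
Op 4: conn=39 S1=40 S2=42 S3=42 S4=42 blocked=[]
Op 5: conn=58 S1=40 S2=42 S3=42 S4=42 blocked=[]
Op 6: conn=58 S1=59 S2=42 S3=42 S4=42 blocked=[]
Op 7: conn=86 S1=59 S2=42 S3=42 S4=42 blocked=[]

Answer: 86 59 42 42 42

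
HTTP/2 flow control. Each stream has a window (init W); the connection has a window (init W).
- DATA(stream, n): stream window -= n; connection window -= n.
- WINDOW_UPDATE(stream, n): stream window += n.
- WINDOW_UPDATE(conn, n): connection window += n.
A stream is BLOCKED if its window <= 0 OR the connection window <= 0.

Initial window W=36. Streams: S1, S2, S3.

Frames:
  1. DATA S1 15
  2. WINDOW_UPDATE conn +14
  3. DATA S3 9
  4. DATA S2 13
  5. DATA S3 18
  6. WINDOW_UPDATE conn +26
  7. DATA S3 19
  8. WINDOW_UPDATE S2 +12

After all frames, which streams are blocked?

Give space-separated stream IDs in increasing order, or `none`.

Op 1: conn=21 S1=21 S2=36 S3=36 blocked=[]
Op 2: conn=35 S1=21 S2=36 S3=36 blocked=[]
Op 3: conn=26 S1=21 S2=36 S3=27 blocked=[]
Op 4: conn=13 S1=21 S2=23 S3=27 blocked=[]
Op 5: conn=-5 S1=21 S2=23 S3=9 blocked=[1, 2, 3]
Op 6: conn=21 S1=21 S2=23 S3=9 blocked=[]
Op 7: conn=2 S1=21 S2=23 S3=-10 blocked=[3]
Op 8: conn=2 S1=21 S2=35 S3=-10 blocked=[3]

Answer: S3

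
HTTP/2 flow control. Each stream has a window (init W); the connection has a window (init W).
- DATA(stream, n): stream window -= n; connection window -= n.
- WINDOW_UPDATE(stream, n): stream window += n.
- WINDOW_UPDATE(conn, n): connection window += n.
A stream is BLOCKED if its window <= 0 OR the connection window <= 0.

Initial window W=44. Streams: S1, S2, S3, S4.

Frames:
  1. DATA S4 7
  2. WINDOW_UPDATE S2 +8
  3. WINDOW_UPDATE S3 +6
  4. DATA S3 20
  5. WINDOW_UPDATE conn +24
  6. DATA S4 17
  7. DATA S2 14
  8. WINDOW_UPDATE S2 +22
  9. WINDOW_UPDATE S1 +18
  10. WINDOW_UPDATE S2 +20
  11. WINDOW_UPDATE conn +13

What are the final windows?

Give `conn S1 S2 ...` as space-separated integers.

Answer: 23 62 80 30 20

Derivation:
Op 1: conn=37 S1=44 S2=44 S3=44 S4=37 blocked=[]
Op 2: conn=37 S1=44 S2=52 S3=44 S4=37 blocked=[]
Op 3: conn=37 S1=44 S2=52 S3=50 S4=37 blocked=[]
Op 4: conn=17 S1=44 S2=52 S3=30 S4=37 blocked=[]
Op 5: conn=41 S1=44 S2=52 S3=30 S4=37 blocked=[]
Op 6: conn=24 S1=44 S2=52 S3=30 S4=20 blocked=[]
Op 7: conn=10 S1=44 S2=38 S3=30 S4=20 blocked=[]
Op 8: conn=10 S1=44 S2=60 S3=30 S4=20 blocked=[]
Op 9: conn=10 S1=62 S2=60 S3=30 S4=20 blocked=[]
Op 10: conn=10 S1=62 S2=80 S3=30 S4=20 blocked=[]
Op 11: conn=23 S1=62 S2=80 S3=30 S4=20 blocked=[]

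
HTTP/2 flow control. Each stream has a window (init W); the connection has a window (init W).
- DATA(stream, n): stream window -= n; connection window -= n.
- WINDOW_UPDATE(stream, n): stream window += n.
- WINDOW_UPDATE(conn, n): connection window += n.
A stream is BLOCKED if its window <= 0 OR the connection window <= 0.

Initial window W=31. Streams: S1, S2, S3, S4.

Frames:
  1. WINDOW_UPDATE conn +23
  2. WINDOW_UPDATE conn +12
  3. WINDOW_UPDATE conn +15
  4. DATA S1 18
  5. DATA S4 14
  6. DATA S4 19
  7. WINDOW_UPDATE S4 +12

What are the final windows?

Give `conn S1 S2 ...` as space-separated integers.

Answer: 30 13 31 31 10

Derivation:
Op 1: conn=54 S1=31 S2=31 S3=31 S4=31 blocked=[]
Op 2: conn=66 S1=31 S2=31 S3=31 S4=31 blocked=[]
Op 3: conn=81 S1=31 S2=31 S3=31 S4=31 blocked=[]
Op 4: conn=63 S1=13 S2=31 S3=31 S4=31 blocked=[]
Op 5: conn=49 S1=13 S2=31 S3=31 S4=17 blocked=[]
Op 6: conn=30 S1=13 S2=31 S3=31 S4=-2 blocked=[4]
Op 7: conn=30 S1=13 S2=31 S3=31 S4=10 blocked=[]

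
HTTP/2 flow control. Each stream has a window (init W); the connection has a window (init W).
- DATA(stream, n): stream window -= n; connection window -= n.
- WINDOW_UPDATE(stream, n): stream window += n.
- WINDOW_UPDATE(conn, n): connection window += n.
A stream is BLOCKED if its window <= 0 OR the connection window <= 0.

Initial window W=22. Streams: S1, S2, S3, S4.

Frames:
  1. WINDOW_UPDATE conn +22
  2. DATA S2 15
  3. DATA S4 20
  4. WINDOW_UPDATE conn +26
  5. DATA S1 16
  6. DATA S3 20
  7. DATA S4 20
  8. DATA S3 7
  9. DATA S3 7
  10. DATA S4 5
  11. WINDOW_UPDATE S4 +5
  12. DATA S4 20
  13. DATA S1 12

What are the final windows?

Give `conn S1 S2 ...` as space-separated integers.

Answer: -72 -6 7 -12 -38

Derivation:
Op 1: conn=44 S1=22 S2=22 S3=22 S4=22 blocked=[]
Op 2: conn=29 S1=22 S2=7 S3=22 S4=22 blocked=[]
Op 3: conn=9 S1=22 S2=7 S3=22 S4=2 blocked=[]
Op 4: conn=35 S1=22 S2=7 S3=22 S4=2 blocked=[]
Op 5: conn=19 S1=6 S2=7 S3=22 S4=2 blocked=[]
Op 6: conn=-1 S1=6 S2=7 S3=2 S4=2 blocked=[1, 2, 3, 4]
Op 7: conn=-21 S1=6 S2=7 S3=2 S4=-18 blocked=[1, 2, 3, 4]
Op 8: conn=-28 S1=6 S2=7 S3=-5 S4=-18 blocked=[1, 2, 3, 4]
Op 9: conn=-35 S1=6 S2=7 S3=-12 S4=-18 blocked=[1, 2, 3, 4]
Op 10: conn=-40 S1=6 S2=7 S3=-12 S4=-23 blocked=[1, 2, 3, 4]
Op 11: conn=-40 S1=6 S2=7 S3=-12 S4=-18 blocked=[1, 2, 3, 4]
Op 12: conn=-60 S1=6 S2=7 S3=-12 S4=-38 blocked=[1, 2, 3, 4]
Op 13: conn=-72 S1=-6 S2=7 S3=-12 S4=-38 blocked=[1, 2, 3, 4]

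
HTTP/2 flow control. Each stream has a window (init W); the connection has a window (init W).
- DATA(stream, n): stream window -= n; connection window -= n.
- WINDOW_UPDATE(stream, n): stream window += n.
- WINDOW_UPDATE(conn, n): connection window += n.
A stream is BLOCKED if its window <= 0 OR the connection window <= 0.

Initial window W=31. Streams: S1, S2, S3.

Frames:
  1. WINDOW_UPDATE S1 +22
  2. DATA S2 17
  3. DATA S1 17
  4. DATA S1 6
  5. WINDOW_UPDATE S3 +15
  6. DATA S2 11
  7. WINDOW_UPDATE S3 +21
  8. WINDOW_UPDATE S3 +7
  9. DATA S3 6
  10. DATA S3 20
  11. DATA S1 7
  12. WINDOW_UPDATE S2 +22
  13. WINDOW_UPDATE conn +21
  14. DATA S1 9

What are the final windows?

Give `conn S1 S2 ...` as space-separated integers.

Answer: -41 14 25 48

Derivation:
Op 1: conn=31 S1=53 S2=31 S3=31 blocked=[]
Op 2: conn=14 S1=53 S2=14 S3=31 blocked=[]
Op 3: conn=-3 S1=36 S2=14 S3=31 blocked=[1, 2, 3]
Op 4: conn=-9 S1=30 S2=14 S3=31 blocked=[1, 2, 3]
Op 5: conn=-9 S1=30 S2=14 S3=46 blocked=[1, 2, 3]
Op 6: conn=-20 S1=30 S2=3 S3=46 blocked=[1, 2, 3]
Op 7: conn=-20 S1=30 S2=3 S3=67 blocked=[1, 2, 3]
Op 8: conn=-20 S1=30 S2=3 S3=74 blocked=[1, 2, 3]
Op 9: conn=-26 S1=30 S2=3 S3=68 blocked=[1, 2, 3]
Op 10: conn=-46 S1=30 S2=3 S3=48 blocked=[1, 2, 3]
Op 11: conn=-53 S1=23 S2=3 S3=48 blocked=[1, 2, 3]
Op 12: conn=-53 S1=23 S2=25 S3=48 blocked=[1, 2, 3]
Op 13: conn=-32 S1=23 S2=25 S3=48 blocked=[1, 2, 3]
Op 14: conn=-41 S1=14 S2=25 S3=48 blocked=[1, 2, 3]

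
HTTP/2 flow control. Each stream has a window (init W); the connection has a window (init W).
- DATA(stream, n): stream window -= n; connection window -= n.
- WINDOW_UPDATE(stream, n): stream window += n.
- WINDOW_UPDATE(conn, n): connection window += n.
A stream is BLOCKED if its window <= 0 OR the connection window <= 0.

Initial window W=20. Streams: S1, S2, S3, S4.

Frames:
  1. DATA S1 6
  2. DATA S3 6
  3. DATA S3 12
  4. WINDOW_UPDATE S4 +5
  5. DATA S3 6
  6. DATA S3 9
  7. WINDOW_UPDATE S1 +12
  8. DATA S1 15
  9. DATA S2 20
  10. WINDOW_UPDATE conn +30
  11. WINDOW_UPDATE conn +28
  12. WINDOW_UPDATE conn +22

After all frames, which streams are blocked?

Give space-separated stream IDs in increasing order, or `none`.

Op 1: conn=14 S1=14 S2=20 S3=20 S4=20 blocked=[]
Op 2: conn=8 S1=14 S2=20 S3=14 S4=20 blocked=[]
Op 3: conn=-4 S1=14 S2=20 S3=2 S4=20 blocked=[1, 2, 3, 4]
Op 4: conn=-4 S1=14 S2=20 S3=2 S4=25 blocked=[1, 2, 3, 4]
Op 5: conn=-10 S1=14 S2=20 S3=-4 S4=25 blocked=[1, 2, 3, 4]
Op 6: conn=-19 S1=14 S2=20 S3=-13 S4=25 blocked=[1, 2, 3, 4]
Op 7: conn=-19 S1=26 S2=20 S3=-13 S4=25 blocked=[1, 2, 3, 4]
Op 8: conn=-34 S1=11 S2=20 S3=-13 S4=25 blocked=[1, 2, 3, 4]
Op 9: conn=-54 S1=11 S2=0 S3=-13 S4=25 blocked=[1, 2, 3, 4]
Op 10: conn=-24 S1=11 S2=0 S3=-13 S4=25 blocked=[1, 2, 3, 4]
Op 11: conn=4 S1=11 S2=0 S3=-13 S4=25 blocked=[2, 3]
Op 12: conn=26 S1=11 S2=0 S3=-13 S4=25 blocked=[2, 3]

Answer: S2 S3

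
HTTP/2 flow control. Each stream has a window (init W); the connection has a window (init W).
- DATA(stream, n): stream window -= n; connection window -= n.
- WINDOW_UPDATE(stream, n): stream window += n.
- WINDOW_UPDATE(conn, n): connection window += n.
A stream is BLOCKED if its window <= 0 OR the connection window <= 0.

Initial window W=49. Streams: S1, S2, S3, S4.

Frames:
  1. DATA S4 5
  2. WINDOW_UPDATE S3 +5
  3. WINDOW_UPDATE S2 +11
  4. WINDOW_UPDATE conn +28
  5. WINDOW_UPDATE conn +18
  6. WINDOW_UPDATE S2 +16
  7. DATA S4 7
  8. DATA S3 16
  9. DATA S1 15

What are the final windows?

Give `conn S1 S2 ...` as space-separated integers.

Op 1: conn=44 S1=49 S2=49 S3=49 S4=44 blocked=[]
Op 2: conn=44 S1=49 S2=49 S3=54 S4=44 blocked=[]
Op 3: conn=44 S1=49 S2=60 S3=54 S4=44 blocked=[]
Op 4: conn=72 S1=49 S2=60 S3=54 S4=44 blocked=[]
Op 5: conn=90 S1=49 S2=60 S3=54 S4=44 blocked=[]
Op 6: conn=90 S1=49 S2=76 S3=54 S4=44 blocked=[]
Op 7: conn=83 S1=49 S2=76 S3=54 S4=37 blocked=[]
Op 8: conn=67 S1=49 S2=76 S3=38 S4=37 blocked=[]
Op 9: conn=52 S1=34 S2=76 S3=38 S4=37 blocked=[]

Answer: 52 34 76 38 37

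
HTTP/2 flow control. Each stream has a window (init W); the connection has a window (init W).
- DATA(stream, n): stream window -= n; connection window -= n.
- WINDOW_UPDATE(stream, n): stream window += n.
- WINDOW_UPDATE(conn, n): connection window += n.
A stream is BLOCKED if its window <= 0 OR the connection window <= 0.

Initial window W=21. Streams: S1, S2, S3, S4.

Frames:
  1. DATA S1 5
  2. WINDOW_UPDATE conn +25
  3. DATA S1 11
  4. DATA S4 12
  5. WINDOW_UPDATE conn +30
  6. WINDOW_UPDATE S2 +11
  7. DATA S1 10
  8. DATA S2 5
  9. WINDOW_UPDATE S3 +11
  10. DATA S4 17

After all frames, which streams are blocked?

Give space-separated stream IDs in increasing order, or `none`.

Answer: S1 S4

Derivation:
Op 1: conn=16 S1=16 S2=21 S3=21 S4=21 blocked=[]
Op 2: conn=41 S1=16 S2=21 S3=21 S4=21 blocked=[]
Op 3: conn=30 S1=5 S2=21 S3=21 S4=21 blocked=[]
Op 4: conn=18 S1=5 S2=21 S3=21 S4=9 blocked=[]
Op 5: conn=48 S1=5 S2=21 S3=21 S4=9 blocked=[]
Op 6: conn=48 S1=5 S2=32 S3=21 S4=9 blocked=[]
Op 7: conn=38 S1=-5 S2=32 S3=21 S4=9 blocked=[1]
Op 8: conn=33 S1=-5 S2=27 S3=21 S4=9 blocked=[1]
Op 9: conn=33 S1=-5 S2=27 S3=32 S4=9 blocked=[1]
Op 10: conn=16 S1=-5 S2=27 S3=32 S4=-8 blocked=[1, 4]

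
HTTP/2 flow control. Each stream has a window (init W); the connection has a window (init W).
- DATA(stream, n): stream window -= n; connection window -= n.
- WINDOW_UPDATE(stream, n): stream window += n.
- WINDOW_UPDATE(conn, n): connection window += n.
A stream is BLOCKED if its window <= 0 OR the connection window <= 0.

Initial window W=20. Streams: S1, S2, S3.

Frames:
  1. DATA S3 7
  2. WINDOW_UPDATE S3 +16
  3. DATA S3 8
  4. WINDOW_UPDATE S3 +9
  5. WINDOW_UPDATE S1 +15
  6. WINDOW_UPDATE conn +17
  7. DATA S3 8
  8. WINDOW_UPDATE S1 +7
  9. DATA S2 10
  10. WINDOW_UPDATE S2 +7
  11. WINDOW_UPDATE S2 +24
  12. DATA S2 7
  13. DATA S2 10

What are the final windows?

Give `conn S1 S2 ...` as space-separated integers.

Op 1: conn=13 S1=20 S2=20 S3=13 blocked=[]
Op 2: conn=13 S1=20 S2=20 S3=29 blocked=[]
Op 3: conn=5 S1=20 S2=20 S3=21 blocked=[]
Op 4: conn=5 S1=20 S2=20 S3=30 blocked=[]
Op 5: conn=5 S1=35 S2=20 S3=30 blocked=[]
Op 6: conn=22 S1=35 S2=20 S3=30 blocked=[]
Op 7: conn=14 S1=35 S2=20 S3=22 blocked=[]
Op 8: conn=14 S1=42 S2=20 S3=22 blocked=[]
Op 9: conn=4 S1=42 S2=10 S3=22 blocked=[]
Op 10: conn=4 S1=42 S2=17 S3=22 blocked=[]
Op 11: conn=4 S1=42 S2=41 S3=22 blocked=[]
Op 12: conn=-3 S1=42 S2=34 S3=22 blocked=[1, 2, 3]
Op 13: conn=-13 S1=42 S2=24 S3=22 blocked=[1, 2, 3]

Answer: -13 42 24 22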